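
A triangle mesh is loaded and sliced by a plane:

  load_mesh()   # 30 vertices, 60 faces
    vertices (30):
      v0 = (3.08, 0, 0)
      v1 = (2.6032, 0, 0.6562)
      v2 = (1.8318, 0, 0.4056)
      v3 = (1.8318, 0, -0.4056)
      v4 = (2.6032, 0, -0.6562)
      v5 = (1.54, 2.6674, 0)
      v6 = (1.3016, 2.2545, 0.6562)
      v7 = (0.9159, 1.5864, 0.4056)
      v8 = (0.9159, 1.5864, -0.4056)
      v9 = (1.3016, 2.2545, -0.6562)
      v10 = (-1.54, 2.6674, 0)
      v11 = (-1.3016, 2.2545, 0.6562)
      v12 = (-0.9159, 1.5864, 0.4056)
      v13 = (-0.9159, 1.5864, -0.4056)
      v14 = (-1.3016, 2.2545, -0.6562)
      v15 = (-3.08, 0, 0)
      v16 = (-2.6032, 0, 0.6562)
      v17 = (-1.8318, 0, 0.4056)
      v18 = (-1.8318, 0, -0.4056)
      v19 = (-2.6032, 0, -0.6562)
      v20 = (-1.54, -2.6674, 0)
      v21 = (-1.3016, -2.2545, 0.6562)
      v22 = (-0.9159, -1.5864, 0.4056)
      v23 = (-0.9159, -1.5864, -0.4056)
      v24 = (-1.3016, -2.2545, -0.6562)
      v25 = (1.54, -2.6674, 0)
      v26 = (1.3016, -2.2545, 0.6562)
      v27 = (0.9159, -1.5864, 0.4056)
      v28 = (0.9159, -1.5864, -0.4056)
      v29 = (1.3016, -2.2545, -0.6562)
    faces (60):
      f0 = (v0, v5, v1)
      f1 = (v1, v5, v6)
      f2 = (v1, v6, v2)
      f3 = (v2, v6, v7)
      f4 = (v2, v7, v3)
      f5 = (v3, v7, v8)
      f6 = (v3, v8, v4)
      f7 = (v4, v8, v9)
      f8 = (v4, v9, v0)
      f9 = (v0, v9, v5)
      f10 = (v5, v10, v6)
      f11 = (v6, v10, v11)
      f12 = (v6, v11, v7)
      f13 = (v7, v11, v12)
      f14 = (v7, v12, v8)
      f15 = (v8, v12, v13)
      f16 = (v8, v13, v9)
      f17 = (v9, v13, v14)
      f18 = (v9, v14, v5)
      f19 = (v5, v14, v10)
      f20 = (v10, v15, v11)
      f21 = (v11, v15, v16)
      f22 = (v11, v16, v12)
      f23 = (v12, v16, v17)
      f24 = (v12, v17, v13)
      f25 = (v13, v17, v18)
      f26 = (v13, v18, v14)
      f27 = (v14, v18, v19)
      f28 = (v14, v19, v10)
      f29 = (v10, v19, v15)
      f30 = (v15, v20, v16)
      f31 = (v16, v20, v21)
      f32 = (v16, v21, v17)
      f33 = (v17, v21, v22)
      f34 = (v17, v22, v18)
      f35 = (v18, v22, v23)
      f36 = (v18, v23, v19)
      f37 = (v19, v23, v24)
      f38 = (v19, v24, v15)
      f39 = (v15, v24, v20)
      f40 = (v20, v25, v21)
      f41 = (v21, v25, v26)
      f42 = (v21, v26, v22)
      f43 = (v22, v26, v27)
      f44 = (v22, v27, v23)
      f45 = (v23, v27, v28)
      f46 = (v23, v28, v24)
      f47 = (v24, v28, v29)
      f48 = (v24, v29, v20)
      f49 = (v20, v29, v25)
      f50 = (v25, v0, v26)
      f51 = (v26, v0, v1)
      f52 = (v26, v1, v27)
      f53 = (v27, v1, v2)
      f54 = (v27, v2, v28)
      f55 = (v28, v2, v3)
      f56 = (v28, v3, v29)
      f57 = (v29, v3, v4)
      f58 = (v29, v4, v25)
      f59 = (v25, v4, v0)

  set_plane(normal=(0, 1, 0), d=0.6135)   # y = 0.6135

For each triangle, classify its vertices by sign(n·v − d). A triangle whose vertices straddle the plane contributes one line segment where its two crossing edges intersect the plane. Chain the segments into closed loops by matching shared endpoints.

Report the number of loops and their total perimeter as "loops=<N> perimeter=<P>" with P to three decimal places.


Straddling triangles (20 of 60):
  (v0,v5,v1) [-+-] → (2.7258, 0.6135, 0)–(2.35866, 0.6135, 0.505274)  len=0.6246
  (v1,v5,v6) [-++] → (2.35866, 0.6135, 0.505274)–(2.24901, 0.6135, 0.6562)  len=0.1866
  (v1,v6,v2) [-+-] → (2.24901, 0.6135, 0.6562)–(1.68752, 0.6135, 0.473794)  len=0.5904
  (v2,v6,v7) [-++] → (1.68752, 0.6135, 0.473794)–(1.4776, 0.6135, 0.4056)  len=0.2207
  (v2,v7,v3) [-+-] → (1.4776, 0.6135, 0.4056)–(1.4776, 0.6135, -0.091889)  len=0.4975
  (v3,v7,v8) [-++] → (1.4776, 0.6135, -0.091889)–(1.4776, 0.6135, -0.4056)  len=0.3137
  (v3,v8,v4) [-+-] → (1.4776, 0.6135, -0.4056)–(1.95068, 0.6135, -0.559287)  len=0.4974
  (v4,v8,v9) [-++] → (1.95068, 0.6135, -0.559287)–(2.24901, 0.6135, -0.6562)  len=0.3137
  (v4,v9,v0) [-+-] → (2.24901, 0.6135, -0.6562)–(2.59606, 0.6135, -0.178567)  len=0.5904
  (v0,v9,v5) [-++] → (2.59606, 0.6135, -0.178567)–(2.7258, 0.6135, 0)  len=0.2207
  (v10,v15,v11) [+-+] → (-2.7258, 0.6135, 0)–(-2.59606, 0.6135, 0.178567)  len=0.2207
  (v11,v15,v16) [+--] → (-2.59606, 0.6135, 0.178567)–(-2.24901, 0.6135, 0.6562)  len=0.5904
  (v11,v16,v12) [+-+] → (-2.24901, 0.6135, 0.6562)–(-1.95068, 0.6135, 0.559287)  len=0.3137
  (v12,v16,v17) [+--] → (-1.95068, 0.6135, 0.559287)–(-1.4776, 0.6135, 0.4056)  len=0.4974
  (v12,v17,v13) [+-+] → (-1.4776, 0.6135, 0.4056)–(-1.4776, 0.6135, 0.091889)  len=0.3137
  (v13,v17,v18) [+--] → (-1.4776, 0.6135, 0.091889)–(-1.4776, 0.6135, -0.4056)  len=0.4975
  (v13,v18,v14) [+-+] → (-1.4776, 0.6135, -0.4056)–(-1.68752, 0.6135, -0.473794)  len=0.2207
  (v14,v18,v19) [+--] → (-1.68752, 0.6135, -0.473794)–(-2.24901, 0.6135, -0.6562)  len=0.5904
  (v14,v19,v10) [+-+] → (-2.24901, 0.6135, -0.6562)–(-2.35866, 0.6135, -0.505274)  len=0.1866
  (v10,v19,v15) [+--] → (-2.35866, 0.6135, -0.505274)–(-2.7258, 0.6135, 0)  len=0.6246

Chained into 2 loop(s):
  loop 1: 10 segments, perimeter = 4.0556
  loop 2: 10 segments, perimeter = 4.0556
Total perimeter = 8.111

loops=2 perimeter=8.111


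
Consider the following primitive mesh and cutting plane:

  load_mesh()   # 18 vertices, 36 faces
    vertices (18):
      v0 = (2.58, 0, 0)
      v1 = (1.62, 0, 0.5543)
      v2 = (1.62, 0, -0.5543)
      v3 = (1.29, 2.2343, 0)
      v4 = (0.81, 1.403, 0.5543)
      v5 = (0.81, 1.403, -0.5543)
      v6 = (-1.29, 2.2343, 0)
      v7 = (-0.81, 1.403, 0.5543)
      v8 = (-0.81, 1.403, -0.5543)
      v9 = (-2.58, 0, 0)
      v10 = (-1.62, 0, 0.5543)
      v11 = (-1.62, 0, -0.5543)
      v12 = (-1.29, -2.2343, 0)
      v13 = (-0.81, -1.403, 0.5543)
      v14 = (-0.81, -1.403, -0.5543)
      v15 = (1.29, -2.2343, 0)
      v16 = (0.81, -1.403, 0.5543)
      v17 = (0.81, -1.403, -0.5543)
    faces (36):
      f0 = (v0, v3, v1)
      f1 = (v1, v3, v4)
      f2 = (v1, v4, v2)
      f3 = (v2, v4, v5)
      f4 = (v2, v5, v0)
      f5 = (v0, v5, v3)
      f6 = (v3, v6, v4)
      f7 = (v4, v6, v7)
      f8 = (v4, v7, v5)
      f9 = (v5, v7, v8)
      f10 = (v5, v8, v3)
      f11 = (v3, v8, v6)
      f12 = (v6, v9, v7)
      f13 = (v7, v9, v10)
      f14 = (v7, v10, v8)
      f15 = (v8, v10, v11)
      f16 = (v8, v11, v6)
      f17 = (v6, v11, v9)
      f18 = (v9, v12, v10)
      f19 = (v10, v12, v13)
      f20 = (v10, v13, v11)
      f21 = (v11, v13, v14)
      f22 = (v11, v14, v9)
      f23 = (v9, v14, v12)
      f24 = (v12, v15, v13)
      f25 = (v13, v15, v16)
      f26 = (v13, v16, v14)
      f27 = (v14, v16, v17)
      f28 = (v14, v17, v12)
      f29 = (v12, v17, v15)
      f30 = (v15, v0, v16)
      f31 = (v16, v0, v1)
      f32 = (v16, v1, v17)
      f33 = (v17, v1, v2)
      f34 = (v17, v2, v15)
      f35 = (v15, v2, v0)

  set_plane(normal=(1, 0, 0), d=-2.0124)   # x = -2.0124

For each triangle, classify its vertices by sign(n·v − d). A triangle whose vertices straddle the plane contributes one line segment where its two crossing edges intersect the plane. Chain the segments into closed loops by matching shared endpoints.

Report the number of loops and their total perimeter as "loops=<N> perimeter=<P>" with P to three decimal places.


Straddling triangles (6 of 36):
  (v6,v9,v7) [+-+] → (-2.0124, 0.983092, 0)–(-2.0124, 0.449911, 0.177752)  len=0.5620
  (v7,v9,v10) [+-+] → (-2.0124, 0.449911, 0.177752)–(-2.0124, 0, 0.32773)  len=0.4743
  (v6,v11,v9) [++-] → (-2.0124, 0, -0.32773)–(-2.0124, 0.983092, 0)  len=1.0363
  (v9,v12,v10) [-++] → (-2.0124, -0.983092, 0)–(-2.0124, 0, 0.32773)  len=1.0363
  (v11,v14,v9) [++-] → (-2.0124, -0.449911, -0.177752)–(-2.0124, 0, -0.32773)  len=0.4743
  (v9,v14,v12) [-++] → (-2.0124, -0.449911, -0.177752)–(-2.0124, -0.983092, 0)  len=0.5620

Chained into 1 loop(s):
  loop 1: 6 segments, perimeter = 4.1451
Total perimeter = 4.145

loops=1 perimeter=4.145


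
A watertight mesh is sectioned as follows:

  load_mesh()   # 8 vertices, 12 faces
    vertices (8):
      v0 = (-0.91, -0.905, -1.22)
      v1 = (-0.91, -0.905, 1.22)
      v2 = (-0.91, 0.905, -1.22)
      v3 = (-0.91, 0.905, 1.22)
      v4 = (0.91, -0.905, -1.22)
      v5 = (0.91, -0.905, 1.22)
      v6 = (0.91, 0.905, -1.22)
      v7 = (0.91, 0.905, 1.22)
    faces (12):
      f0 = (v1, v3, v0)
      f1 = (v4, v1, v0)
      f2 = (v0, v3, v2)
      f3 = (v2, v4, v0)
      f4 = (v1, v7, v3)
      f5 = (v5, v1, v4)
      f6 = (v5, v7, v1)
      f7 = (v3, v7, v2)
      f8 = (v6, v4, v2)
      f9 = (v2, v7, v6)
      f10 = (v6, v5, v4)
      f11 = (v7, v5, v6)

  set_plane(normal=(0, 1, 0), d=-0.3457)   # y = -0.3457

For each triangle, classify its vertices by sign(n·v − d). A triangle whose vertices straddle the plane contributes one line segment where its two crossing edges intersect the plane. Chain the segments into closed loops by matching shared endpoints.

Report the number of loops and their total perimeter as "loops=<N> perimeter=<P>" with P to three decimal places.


loops=1 perimeter=8.520

Straddling triangles (8 of 12):
  (v1,v3,v0) [-+-] → (-0.91, -0.3457, 1.22)–(-0.91, -0.3457, -0.466027)  len=1.6860
  (v0,v3,v2) [-++] → (-0.91, -0.3457, -0.466027)–(-0.91, -0.3457, -1.22)  len=0.7540
  (v2,v4,v0) [+--] → (0.34761, -0.3457, -1.22)–(-0.91, -0.3457, -1.22)  len=1.2576
  (v1,v7,v3) [-++] → (-0.34761, -0.3457, 1.22)–(-0.91, -0.3457, 1.22)  len=0.5624
  (v5,v7,v1) [-+-] → (0.91, -0.3457, 1.22)–(-0.34761, -0.3457, 1.22)  len=1.2576
  (v6,v4,v2) [+-+] → (0.91, -0.3457, -1.22)–(0.34761, -0.3457, -1.22)  len=0.5624
  (v6,v5,v4) [+--] → (0.91, -0.3457, 0.466027)–(0.91, -0.3457, -1.22)  len=1.6860
  (v7,v5,v6) [+-+] → (0.91, -0.3457, 1.22)–(0.91, -0.3457, 0.466027)  len=0.7540

Chained into 1 loop(s):
  loop 1: 8 segments, perimeter = 8.5200
Total perimeter = 8.520


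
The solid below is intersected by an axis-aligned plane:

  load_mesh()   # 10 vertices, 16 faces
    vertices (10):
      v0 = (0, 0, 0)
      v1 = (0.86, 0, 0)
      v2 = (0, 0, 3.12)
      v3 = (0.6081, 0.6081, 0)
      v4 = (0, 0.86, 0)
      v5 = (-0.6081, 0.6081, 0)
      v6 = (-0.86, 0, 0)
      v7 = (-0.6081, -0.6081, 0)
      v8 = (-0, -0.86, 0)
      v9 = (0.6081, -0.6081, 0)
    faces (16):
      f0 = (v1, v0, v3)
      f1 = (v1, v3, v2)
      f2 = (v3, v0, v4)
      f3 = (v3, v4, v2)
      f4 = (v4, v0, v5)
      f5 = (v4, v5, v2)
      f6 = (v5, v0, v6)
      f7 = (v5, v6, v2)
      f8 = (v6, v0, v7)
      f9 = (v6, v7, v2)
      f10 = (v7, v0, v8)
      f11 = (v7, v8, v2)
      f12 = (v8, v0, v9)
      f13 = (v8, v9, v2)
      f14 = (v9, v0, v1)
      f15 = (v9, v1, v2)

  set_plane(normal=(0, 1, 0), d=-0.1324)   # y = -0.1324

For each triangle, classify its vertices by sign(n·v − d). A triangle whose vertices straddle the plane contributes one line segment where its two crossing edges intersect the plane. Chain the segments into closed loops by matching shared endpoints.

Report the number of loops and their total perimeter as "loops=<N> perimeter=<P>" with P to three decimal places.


Straddling triangles (8 of 16):
  (v6,v0,v7) [++-] → (-0.1324, -0.1324, 0)–(-0.805154, -0.1324, 0)  len=0.6728
  (v6,v7,v2) [+-+] → (-0.805154, -0.1324, 0)–(-0.1324, -0.1324, 2.44069)  len=2.5317
  (v7,v0,v8) [-+-] → (-0.1324, -0.1324, 0)–(0, -0.1324, 0)  len=0.1324
  (v7,v8,v2) [--+] → (0, -0.1324, 2.63967)–(-0.1324, -0.1324, 2.44069)  len=0.2390
  (v8,v0,v9) [-+-] → (0, -0.1324, 0)–(0.1324, -0.1324, 0)  len=0.1324
  (v8,v9,v2) [--+] → (0.1324, -0.1324, 2.44069)–(0, -0.1324, 2.63967)  len=0.2390
  (v9,v0,v1) [-++] → (0.1324, -0.1324, 0)–(0.805154, -0.1324, 0)  len=0.6728
  (v9,v1,v2) [-++] → (0.805154, -0.1324, 0)–(0.1324, -0.1324, 2.44069)  len=2.5317

Chained into 1 loop(s):
  loop 1: 8 segments, perimeter = 7.1517
Total perimeter = 7.152

loops=1 perimeter=7.152


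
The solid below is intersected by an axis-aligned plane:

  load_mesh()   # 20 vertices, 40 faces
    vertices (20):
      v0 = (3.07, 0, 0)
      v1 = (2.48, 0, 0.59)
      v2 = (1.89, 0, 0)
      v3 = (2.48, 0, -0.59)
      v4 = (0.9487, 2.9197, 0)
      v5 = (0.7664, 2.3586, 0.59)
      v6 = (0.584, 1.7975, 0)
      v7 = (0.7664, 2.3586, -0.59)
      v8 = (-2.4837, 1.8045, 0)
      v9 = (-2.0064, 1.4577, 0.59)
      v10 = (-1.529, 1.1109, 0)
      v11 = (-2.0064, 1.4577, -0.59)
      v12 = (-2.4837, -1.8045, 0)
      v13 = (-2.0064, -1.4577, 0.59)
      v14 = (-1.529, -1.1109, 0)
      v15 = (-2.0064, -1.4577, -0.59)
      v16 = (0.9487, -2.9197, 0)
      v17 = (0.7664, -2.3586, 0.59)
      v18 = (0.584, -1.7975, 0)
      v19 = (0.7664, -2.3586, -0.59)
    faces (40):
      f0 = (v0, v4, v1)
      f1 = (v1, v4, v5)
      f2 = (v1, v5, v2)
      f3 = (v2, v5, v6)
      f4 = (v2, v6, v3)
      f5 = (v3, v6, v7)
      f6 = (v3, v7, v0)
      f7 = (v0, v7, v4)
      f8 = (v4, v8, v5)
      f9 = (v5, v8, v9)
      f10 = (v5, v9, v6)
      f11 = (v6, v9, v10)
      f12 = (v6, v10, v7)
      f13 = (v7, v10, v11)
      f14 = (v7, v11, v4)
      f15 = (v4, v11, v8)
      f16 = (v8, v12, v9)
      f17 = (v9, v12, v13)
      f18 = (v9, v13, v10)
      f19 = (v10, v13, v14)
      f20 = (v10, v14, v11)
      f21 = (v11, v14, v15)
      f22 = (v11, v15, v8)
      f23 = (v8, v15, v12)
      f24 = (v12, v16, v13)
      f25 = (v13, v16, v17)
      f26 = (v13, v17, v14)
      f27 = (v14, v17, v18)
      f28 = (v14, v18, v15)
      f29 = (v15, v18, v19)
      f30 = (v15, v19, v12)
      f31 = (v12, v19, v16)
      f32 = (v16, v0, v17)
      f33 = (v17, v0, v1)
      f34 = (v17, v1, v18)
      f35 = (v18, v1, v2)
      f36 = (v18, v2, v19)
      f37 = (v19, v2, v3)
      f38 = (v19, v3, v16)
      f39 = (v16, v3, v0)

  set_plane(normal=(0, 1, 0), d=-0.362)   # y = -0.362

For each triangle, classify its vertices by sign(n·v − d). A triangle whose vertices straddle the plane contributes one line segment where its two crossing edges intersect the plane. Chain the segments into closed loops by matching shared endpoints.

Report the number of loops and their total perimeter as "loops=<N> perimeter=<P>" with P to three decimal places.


Straddling triangles (16 of 40):
  (v8,v12,v9) [+-+] → (-2.4837, -0.362, 0)–(-2.27264, -0.362, 0.26089)  len=0.3356
  (v9,v12,v13) [+--] → (-2.27264, -0.362, 0.26089)–(-2.0064, -0.362, 0.59)  len=0.4233
  (v9,v13,v10) [+-+] → (-2.0064, -0.362, 0.59)–(-1.80275, -0.362, 0.338321)  len=0.3238
  (v10,v13,v14) [+--] → (-1.80275, -0.362, 0.338321)–(-1.529, -0.362, 0)  len=0.4352
  (v10,v14,v11) [+-+] → (-1.529, -0.362, 0)–(-1.66819, -0.362, -0.17202)  len=0.2213
  (v11,v14,v15) [+--] → (-1.66819, -0.362, -0.17202)–(-2.0064, -0.362, -0.59)  len=0.5377
  (v11,v15,v8) [+-+] → (-2.0064, -0.362, -0.59)–(-2.16671, -0.362, -0.391832)  len=0.2549
  (v8,v15,v12) [+--] → (-2.16671, -0.362, -0.391832)–(-2.4837, -0.362, 0)  len=0.5040
  (v16,v0,v17) [-+-] → (2.80699, -0.362, 0)–(2.71644, -0.362, 0.0905537)  len=0.1281
  (v17,v0,v1) [-++] → (2.71644, -0.362, 0.0905537)–(2.217, -0.362, 0.59)  len=0.7063
  (v17,v1,v18) [-+-] → (2.217, -0.362, 0.59)–(2.09816, -0.362, 0.471179)  len=0.1680
  (v18,v1,v2) [-++] → (2.09816, -0.362, 0.471179)–(1.62698, -0.362, 0)  len=0.6663
  (v18,v2,v19) [-+-] → (1.62698, -0.362, 0)–(1.71755, -0.362, -0.0905537)  len=0.1281
  (v19,v2,v3) [-++] → (1.71755, -0.362, -0.0905537)–(2.217, -0.362, -0.59)  len=0.7063
  (v19,v3,v16) [-+-] → (2.217, -0.362, -0.59)–(2.29014, -0.362, -0.516849)  len=0.1034
  (v16,v3,v0) [-++] → (2.29014, -0.362, -0.516849)–(2.80699, -0.362, 0)  len=0.7309

Chained into 2 loop(s):
  loop 1: 8 segments, perimeter = 3.0357
  loop 2: 8 segments, perimeter = 3.3376
Total perimeter = 6.373

loops=2 perimeter=6.373


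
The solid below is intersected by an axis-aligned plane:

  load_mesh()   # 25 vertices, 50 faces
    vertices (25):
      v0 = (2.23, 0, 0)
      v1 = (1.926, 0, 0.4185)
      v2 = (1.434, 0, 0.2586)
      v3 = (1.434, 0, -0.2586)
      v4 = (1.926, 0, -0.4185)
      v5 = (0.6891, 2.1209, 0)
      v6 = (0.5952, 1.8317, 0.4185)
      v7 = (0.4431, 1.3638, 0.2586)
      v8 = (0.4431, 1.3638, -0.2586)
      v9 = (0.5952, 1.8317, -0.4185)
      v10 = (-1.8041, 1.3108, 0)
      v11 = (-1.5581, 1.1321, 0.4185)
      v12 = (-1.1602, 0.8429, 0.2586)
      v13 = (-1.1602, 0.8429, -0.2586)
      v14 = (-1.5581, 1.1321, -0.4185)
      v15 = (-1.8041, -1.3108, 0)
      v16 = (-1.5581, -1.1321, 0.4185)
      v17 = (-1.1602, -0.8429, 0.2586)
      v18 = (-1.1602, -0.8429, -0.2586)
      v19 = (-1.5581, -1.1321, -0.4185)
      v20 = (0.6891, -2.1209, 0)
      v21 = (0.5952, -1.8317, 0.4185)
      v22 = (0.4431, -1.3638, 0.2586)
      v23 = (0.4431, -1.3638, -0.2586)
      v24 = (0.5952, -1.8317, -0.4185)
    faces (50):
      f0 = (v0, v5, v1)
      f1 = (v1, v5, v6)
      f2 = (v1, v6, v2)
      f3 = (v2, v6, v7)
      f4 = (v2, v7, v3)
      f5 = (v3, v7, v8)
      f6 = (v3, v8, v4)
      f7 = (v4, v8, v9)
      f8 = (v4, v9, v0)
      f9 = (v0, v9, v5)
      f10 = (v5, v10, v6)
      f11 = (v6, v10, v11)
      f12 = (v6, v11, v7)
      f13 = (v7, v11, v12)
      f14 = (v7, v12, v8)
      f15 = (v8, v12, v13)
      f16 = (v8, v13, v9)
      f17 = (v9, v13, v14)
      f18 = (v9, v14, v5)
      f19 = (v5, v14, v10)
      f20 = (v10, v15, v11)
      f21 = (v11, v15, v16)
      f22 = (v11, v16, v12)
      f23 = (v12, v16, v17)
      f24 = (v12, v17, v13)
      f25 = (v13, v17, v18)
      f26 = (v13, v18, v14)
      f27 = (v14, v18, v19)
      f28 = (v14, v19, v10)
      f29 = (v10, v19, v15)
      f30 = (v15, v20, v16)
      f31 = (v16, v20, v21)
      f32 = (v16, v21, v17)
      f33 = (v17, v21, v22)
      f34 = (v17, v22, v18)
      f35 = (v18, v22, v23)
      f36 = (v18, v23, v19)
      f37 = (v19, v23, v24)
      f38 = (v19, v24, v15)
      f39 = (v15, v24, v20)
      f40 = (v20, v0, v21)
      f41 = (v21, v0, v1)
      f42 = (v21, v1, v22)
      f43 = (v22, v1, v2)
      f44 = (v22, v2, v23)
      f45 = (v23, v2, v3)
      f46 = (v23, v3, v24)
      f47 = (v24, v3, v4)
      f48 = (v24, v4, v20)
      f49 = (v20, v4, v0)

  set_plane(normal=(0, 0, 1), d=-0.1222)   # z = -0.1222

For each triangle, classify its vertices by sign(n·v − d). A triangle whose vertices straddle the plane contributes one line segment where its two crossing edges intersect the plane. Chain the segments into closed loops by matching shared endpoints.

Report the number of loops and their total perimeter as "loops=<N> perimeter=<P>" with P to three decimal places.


loops=2 perimeter=21.015

Straddling triangles (20 of 50):
  (v2,v7,v3) [++-] → (1.17267, 0.359672, -0.1222)–(1.434, 0, -0.1222)  len=0.4446
  (v3,v7,v8) [-+-] → (1.17267, 0.359672, -0.1222)–(0.4431, 1.3638, -0.1222)  len=1.2412
  (v4,v9,v0) [--+] → (1.75265, 0.534848, -0.1222)–(2.14123, 0, -0.1222)  len=0.6611
  (v0,v9,v5) [+-+] → (1.75265, 0.534848, -0.1222)–(0.661682, 2.03645, -0.1222)  len=1.8561
  (v7,v12,v8) [++-] → (0.0202653, 1.22642, -0.1222)–(0.4431, 1.3638, -0.1222)  len=0.4446
  (v8,v12,v13) [-+-] → (0.0202653, 1.22642, -0.1222)–(-1.1602, 0.8429, -0.1222)  len=1.2412
  (v9,v14,v5) [--+] → (0.0329283, 1.83218, -0.1222)–(0.661682, 2.03645, -0.1222)  len=0.6611
  (v5,v14,v10) [+-+] → (0.0329283, 1.83218, -0.1222)–(-1.73227, 1.25862, -0.1222)  len=1.8560
  (v12,v17,v13) [++-] → (-1.1602, 0.398308, -0.1222)–(-1.1602, 0.8429, -0.1222)  len=0.4446
  (v13,v17,v18) [-+-] → (-1.1602, 0.398308, -0.1222)–(-1.1602, -0.8429, -0.1222)  len=1.2412
  (v14,v19,v10) [--+] → (-1.73227, 0.597485, -0.1222)–(-1.73227, 1.25862, -0.1222)  len=0.6611
  (v10,v19,v15) [+-+] → (-1.73227, 0.597485, -0.1222)–(-1.73227, -1.25862, -0.1222)  len=1.8561
  (v17,v22,v18) [++-] → (-0.737365, -0.980276, -0.1222)–(-1.1602, -0.8429, -0.1222)  len=0.4446
  (v18,v22,v23) [-+-] → (-0.737365, -0.980276, -0.1222)–(0.4431, -1.3638, -0.1222)  len=1.2412
  (v19,v24,v15) [--+] → (-1.10352, -1.4629, -0.1222)–(-1.73227, -1.25862, -0.1222)  len=0.6611
  (v15,v24,v20) [+-+] → (-1.10352, -1.4629, -0.1222)–(0.661682, -2.03645, -0.1222)  len=1.8560
  (v22,v2,v23) [++-] → (0.704428, -1.00413, -0.1222)–(0.4431, -1.3638, -0.1222)  len=0.4446
  (v23,v2,v3) [-+-] → (0.704428, -1.00413, -0.1222)–(1.434, 0, -0.1222)  len=1.2412
  (v24,v4,v20) [--+] → (1.05027, -1.50161, -0.1222)–(0.661682, -2.03645, -0.1222)  len=0.6611
  (v20,v4,v0) [+-+] → (1.05027, -1.50161, -0.1222)–(2.14123, 0, -0.1222)  len=1.8561

Chained into 2 loop(s):
  loop 1: 10 segments, perimeter = 8.4289
  loop 2: 10 segments, perimeter = 12.5859
Total perimeter = 21.015


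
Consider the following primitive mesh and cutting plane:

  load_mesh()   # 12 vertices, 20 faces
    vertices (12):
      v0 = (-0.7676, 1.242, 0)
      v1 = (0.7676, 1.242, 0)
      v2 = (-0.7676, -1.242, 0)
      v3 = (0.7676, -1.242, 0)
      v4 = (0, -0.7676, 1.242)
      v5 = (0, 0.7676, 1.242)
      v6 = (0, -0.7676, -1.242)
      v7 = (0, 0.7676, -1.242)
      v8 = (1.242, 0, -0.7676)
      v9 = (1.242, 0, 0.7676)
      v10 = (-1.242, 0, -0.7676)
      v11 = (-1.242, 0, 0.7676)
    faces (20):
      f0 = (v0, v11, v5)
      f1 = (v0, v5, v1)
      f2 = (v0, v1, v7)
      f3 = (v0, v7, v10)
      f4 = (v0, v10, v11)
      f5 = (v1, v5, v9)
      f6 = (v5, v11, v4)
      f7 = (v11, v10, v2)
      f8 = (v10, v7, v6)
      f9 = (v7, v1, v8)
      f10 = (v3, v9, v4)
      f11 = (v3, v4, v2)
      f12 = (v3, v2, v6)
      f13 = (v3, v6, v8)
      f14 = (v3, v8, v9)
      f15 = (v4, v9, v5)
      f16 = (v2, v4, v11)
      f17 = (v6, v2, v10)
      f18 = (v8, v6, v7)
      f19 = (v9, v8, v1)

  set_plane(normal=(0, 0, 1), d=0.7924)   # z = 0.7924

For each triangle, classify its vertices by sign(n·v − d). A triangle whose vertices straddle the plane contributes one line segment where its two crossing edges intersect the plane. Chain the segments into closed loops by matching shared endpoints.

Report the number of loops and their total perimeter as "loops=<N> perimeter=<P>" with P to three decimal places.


Straddling triangles (8 of 20):
  (v0,v11,v5) [--+] → (-1.17707, 0.0401275, 0.7924)–(-0.277869, 0.939331, 0.7924)  len=1.2717
  (v0,v5,v1) [-+-] → (-0.277869, 0.939331, 0.7924)–(0.277869, 0.939331, 0.7924)  len=0.5557
  (v1,v5,v9) [-+-] → (0.277869, 0.939331, 0.7924)–(1.17707, 0.0401275, 0.7924)  len=1.2717
  (v5,v11,v4) [+-+] → (-1.17707, 0.0401275, 0.7924)–(-1.17707, -0.0401275, 0.7924)  len=0.0803
  (v3,v9,v4) [--+] → (1.17707, -0.0401275, 0.7924)–(0.277869, -0.939331, 0.7924)  len=1.2717
  (v3,v4,v2) [-+-] → (0.277869, -0.939331, 0.7924)–(-0.277869, -0.939331, 0.7924)  len=0.5557
  (v4,v9,v5) [+-+] → (1.17707, -0.0401275, 0.7924)–(1.17707, 0.0401275, 0.7924)  len=0.0803
  (v2,v4,v11) [-+-] → (-0.277869, -0.939331, 0.7924)–(-1.17707, -0.0401275, 0.7924)  len=1.2717

Chained into 1 loop(s):
  loop 1: 8 segments, perimeter = 6.3586
Total perimeter = 6.359

loops=1 perimeter=6.359


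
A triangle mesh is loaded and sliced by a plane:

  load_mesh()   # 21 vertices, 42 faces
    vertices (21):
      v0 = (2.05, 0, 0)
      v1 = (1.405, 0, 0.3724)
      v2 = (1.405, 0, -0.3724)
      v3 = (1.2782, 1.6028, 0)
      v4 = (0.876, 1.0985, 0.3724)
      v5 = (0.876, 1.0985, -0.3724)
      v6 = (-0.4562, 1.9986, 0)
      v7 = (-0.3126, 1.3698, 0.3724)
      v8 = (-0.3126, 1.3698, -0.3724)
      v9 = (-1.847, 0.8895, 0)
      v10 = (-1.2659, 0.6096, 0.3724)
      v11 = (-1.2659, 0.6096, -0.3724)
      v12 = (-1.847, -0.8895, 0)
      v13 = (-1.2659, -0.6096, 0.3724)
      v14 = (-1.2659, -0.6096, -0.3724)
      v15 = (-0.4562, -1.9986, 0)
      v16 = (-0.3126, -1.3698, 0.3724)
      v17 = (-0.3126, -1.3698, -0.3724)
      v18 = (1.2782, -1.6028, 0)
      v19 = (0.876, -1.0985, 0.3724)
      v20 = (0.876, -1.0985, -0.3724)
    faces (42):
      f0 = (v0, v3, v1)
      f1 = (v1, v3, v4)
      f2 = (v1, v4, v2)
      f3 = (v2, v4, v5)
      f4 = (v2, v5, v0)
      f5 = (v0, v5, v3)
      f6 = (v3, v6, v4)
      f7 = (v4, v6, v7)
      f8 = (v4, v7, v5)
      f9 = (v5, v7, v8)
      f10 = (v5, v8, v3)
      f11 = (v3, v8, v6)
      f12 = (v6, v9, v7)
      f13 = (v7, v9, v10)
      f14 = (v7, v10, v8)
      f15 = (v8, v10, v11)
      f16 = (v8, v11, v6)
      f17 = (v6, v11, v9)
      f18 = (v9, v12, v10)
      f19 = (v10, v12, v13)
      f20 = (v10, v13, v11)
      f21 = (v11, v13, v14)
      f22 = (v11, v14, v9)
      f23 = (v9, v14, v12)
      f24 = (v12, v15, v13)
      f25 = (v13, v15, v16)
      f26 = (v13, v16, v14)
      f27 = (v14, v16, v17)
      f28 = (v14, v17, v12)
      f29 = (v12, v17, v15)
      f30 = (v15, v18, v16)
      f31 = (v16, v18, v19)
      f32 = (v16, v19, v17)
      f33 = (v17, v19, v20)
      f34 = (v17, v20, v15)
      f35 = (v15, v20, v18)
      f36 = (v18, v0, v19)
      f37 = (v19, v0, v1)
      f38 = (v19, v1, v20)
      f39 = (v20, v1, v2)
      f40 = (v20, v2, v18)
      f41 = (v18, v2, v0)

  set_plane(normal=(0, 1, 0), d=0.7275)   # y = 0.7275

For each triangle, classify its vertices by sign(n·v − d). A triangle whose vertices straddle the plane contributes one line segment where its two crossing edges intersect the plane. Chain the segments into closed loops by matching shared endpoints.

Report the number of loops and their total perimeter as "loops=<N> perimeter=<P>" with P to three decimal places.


Straddling triangles (14 of 42):
  (v0,v3,v1) [-+-] → (1.69969, 0.7275, 0)–(1.34745, 0.7275, 0.20337)  len=0.4067
  (v1,v3,v4) [-++] → (1.34745, 0.7275, 0.20337)–(1.05466, 0.7275, 0.3724)  len=0.3381
  (v1,v4,v2) [-+-] → (1.05466, 0.7275, 0.3724)–(1.05466, 0.7275, 0.120856)  len=0.2515
  (v2,v4,v5) [-++] → (1.05466, 0.7275, 0.120856)–(1.05466, 0.7275, -0.3724)  len=0.4933
  (v2,v5,v0) [-+-] → (1.05466, 0.7275, -0.3724)–(1.2725, 0.7275, -0.246628)  len=0.2515
  (v0,v5,v3) [-++] → (1.2725, 0.7275, -0.246628)–(1.69969, 0.7275, 0)  len=0.4933
  (v7,v9,v10) [++-] → (-1.51067, 0.7275, 0.215537)–(-1.11805, 0.7275, 0.3724)  len=0.4228
  (v7,v10,v8) [+-+] → (-1.11805, 0.7275, 0.3724)–(-1.11805, 0.7275, 0.256888)  len=0.1155
  (v8,v10,v11) [+--] → (-1.11805, 0.7275, 0.256888)–(-1.11805, 0.7275, -0.3724)  len=0.6293
  (v8,v11,v6) [+-+] → (-1.11805, 0.7275, -0.3724)–(-1.19717, 0.7275, -0.34079)  len=0.0852
  (v6,v11,v9) [+-+] → (-1.19717, 0.7275, -0.34079)–(-1.51067, 0.7275, -0.215537)  len=0.3376
  (v9,v12,v10) [+--] → (-1.847, 0.7275, 0)–(-1.51067, 0.7275, 0.215537)  len=0.3995
  (v11,v14,v9) [--+] → (-1.7842, 0.7275, -0.0402433)–(-1.51067, 0.7275, -0.215537)  len=0.3249
  (v9,v14,v12) [+--] → (-1.7842, 0.7275, -0.0402433)–(-1.847, 0.7275, 0)  len=0.0746

Chained into 2 loop(s):
  loop 1: 6 segments, perimeter = 2.2344
  loop 2: 8 segments, perimeter = 2.3893
Total perimeter = 4.624

loops=2 perimeter=4.624


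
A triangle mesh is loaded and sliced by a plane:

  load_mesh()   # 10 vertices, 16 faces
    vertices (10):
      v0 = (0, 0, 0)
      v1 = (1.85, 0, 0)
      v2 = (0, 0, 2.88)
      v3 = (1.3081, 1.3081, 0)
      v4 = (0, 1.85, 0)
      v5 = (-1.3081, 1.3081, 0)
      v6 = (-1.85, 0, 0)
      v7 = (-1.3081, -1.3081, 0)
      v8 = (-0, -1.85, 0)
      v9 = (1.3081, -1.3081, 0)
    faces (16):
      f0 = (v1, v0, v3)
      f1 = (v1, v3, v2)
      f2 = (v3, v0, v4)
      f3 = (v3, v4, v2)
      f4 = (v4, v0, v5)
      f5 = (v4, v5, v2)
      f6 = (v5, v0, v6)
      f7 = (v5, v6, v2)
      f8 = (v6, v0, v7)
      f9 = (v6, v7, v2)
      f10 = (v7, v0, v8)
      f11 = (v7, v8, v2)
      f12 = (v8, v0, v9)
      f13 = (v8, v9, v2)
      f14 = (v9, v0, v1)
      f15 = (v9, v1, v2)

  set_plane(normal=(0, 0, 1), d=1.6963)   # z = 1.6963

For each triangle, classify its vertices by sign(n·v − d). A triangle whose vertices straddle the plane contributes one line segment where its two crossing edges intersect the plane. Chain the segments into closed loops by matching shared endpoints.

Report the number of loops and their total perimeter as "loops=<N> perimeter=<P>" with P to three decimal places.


loops=1 perimeter=4.656

Straddling triangles (8 of 16):
  (v1,v3,v2) [--+] → (0.537638, 0.537638, 1.6963)–(0.760363, 0, 1.6963)  len=0.5819
  (v3,v4,v2) [--+] → (0, 0.760363, 1.6963)–(0.537638, 0.537638, 1.6963)  len=0.5819
  (v4,v5,v2) [--+] → (-0.537638, 0.537638, 1.6963)–(0, 0.760363, 1.6963)  len=0.5819
  (v5,v6,v2) [--+] → (-0.760363, 0, 1.6963)–(-0.537638, 0.537638, 1.6963)  len=0.5819
  (v6,v7,v2) [--+] → (-0.537638, -0.537638, 1.6963)–(-0.760363, 0, 1.6963)  len=0.5819
  (v7,v8,v2) [--+] → (0, -0.760363, 1.6963)–(-0.537638, -0.537638, 1.6963)  len=0.5819
  (v8,v9,v2) [--+] → (0.537638, -0.537638, 1.6963)–(0, -0.760363, 1.6963)  len=0.5819
  (v9,v1,v2) [--+] → (0.760363, 0, 1.6963)–(0.537638, -0.537638, 1.6963)  len=0.5819

Chained into 1 loop(s):
  loop 1: 8 segments, perimeter = 4.6556
Total perimeter = 4.656


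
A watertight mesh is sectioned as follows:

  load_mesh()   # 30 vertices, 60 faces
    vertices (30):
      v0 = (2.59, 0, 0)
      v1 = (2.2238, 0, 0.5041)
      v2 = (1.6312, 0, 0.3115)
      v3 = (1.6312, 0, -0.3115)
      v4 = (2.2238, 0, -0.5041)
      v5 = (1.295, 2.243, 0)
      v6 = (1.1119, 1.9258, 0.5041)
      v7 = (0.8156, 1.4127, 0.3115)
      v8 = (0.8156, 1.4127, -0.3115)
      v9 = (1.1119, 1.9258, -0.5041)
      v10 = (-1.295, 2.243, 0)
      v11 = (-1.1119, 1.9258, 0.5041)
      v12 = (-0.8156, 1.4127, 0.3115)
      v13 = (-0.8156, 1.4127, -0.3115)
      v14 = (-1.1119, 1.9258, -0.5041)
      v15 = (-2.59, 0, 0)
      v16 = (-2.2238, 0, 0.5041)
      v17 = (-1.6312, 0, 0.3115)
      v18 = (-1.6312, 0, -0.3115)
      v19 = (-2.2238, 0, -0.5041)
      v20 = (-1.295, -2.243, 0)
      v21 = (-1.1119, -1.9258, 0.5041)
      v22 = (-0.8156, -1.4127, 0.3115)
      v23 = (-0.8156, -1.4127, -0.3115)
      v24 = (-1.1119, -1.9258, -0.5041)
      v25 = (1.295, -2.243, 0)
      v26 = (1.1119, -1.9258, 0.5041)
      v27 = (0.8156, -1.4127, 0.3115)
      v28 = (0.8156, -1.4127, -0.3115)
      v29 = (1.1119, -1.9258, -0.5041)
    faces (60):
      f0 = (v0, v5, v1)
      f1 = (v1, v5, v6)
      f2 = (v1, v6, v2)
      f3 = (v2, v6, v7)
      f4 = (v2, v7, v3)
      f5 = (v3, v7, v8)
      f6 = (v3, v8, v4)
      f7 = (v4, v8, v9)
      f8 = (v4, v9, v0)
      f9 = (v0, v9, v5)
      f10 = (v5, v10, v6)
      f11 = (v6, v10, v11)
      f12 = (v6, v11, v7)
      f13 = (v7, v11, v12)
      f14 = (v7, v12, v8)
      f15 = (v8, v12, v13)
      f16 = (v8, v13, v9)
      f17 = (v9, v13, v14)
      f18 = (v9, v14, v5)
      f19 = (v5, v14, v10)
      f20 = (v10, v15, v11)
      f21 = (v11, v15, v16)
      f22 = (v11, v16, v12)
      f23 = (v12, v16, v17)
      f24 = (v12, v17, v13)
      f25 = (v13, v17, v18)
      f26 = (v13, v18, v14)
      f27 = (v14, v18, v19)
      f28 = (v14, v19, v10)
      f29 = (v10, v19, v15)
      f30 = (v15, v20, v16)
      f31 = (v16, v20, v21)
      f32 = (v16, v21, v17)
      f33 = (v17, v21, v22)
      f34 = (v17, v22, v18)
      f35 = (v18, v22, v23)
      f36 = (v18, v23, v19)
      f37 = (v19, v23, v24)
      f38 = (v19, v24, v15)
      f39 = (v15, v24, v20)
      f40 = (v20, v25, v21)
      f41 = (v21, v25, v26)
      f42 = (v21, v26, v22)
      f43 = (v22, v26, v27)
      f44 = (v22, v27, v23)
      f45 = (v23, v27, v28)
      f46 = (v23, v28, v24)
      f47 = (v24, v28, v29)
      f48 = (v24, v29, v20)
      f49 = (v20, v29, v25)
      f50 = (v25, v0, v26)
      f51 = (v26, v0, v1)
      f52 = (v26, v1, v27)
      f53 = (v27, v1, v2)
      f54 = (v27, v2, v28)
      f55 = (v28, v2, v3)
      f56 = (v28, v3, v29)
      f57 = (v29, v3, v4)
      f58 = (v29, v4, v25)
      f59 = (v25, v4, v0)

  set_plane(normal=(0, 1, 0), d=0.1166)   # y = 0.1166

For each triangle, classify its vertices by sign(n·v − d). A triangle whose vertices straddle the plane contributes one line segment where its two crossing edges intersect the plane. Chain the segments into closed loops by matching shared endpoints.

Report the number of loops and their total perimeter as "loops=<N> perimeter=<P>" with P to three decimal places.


Straddling triangles (20 of 60):
  (v0,v5,v1) [-+-] → (2.52268, 0.1166, 0)–(2.17552, 0.1166, 0.477895)  len=0.5907
  (v1,v5,v6) [-++] → (2.17552, 0.1166, 0.477895)–(2.15648, 0.1166, 0.5041)  len=0.0324
  (v1,v6,v2) [-+-] → (2.15648, 0.1166, 0.5041)–(1.59976, 0.1166, 0.323161)  len=0.5854
  (v2,v6,v7) [-++] → (1.59976, 0.1166, 0.323161)–(1.56388, 0.1166, 0.3115)  len=0.0377
  (v2,v7,v3) [-+-] → (1.56388, 0.1166, 0.3115)–(1.56388, 0.1166, -0.260079)  len=0.5716
  (v3,v7,v8) [-++] → (1.56388, 0.1166, -0.260079)–(1.56388, 0.1166, -0.3115)  len=0.0514
  (v3,v8,v4) [-+-] → (1.56388, 0.1166, -0.3115)–(2.10757, 0.1166, -0.488203)  len=0.5717
  (v4,v8,v9) [-++] → (2.10757, 0.1166, -0.488203)–(2.15648, 0.1166, -0.5041)  len=0.0514
  (v4,v9,v0) [-+-] → (2.15648, 0.1166, -0.5041)–(2.50051, 0.1166, -0.0305214)  len=0.5853
  (v0,v9,v5) [-++] → (2.50051, 0.1166, -0.0305214)–(2.52268, 0.1166, 0)  len=0.0377
  (v10,v15,v11) [+-+] → (-2.52268, 0.1166, 0)–(-2.50051, 0.1166, 0.0305214)  len=0.0377
  (v11,v15,v16) [+--] → (-2.50051, 0.1166, 0.0305214)–(-2.15648, 0.1166, 0.5041)  len=0.5853
  (v11,v16,v12) [+-+] → (-2.15648, 0.1166, 0.5041)–(-2.10757, 0.1166, 0.488203)  len=0.0514
  (v12,v16,v17) [+--] → (-2.10757, 0.1166, 0.488203)–(-1.56388, 0.1166, 0.3115)  len=0.5717
  (v12,v17,v13) [+-+] → (-1.56388, 0.1166, 0.3115)–(-1.56388, 0.1166, 0.260079)  len=0.0514
  (v13,v17,v18) [+--] → (-1.56388, 0.1166, 0.260079)–(-1.56388, 0.1166, -0.3115)  len=0.5716
  (v13,v18,v14) [+-+] → (-1.56388, 0.1166, -0.3115)–(-1.59976, 0.1166, -0.323161)  len=0.0377
  (v14,v18,v19) [+--] → (-1.59976, 0.1166, -0.323161)–(-2.15648, 0.1166, -0.5041)  len=0.5854
  (v14,v19,v10) [+-+] → (-2.15648, 0.1166, -0.5041)–(-2.17552, 0.1166, -0.477895)  len=0.0324
  (v10,v19,v15) [+--] → (-2.17552, 0.1166, -0.477895)–(-2.52268, 0.1166, 0)  len=0.5907

Chained into 2 loop(s):
  loop 1: 10 segments, perimeter = 3.1154
  loop 2: 10 segments, perimeter = 3.1154
Total perimeter = 6.231

loops=2 perimeter=6.231


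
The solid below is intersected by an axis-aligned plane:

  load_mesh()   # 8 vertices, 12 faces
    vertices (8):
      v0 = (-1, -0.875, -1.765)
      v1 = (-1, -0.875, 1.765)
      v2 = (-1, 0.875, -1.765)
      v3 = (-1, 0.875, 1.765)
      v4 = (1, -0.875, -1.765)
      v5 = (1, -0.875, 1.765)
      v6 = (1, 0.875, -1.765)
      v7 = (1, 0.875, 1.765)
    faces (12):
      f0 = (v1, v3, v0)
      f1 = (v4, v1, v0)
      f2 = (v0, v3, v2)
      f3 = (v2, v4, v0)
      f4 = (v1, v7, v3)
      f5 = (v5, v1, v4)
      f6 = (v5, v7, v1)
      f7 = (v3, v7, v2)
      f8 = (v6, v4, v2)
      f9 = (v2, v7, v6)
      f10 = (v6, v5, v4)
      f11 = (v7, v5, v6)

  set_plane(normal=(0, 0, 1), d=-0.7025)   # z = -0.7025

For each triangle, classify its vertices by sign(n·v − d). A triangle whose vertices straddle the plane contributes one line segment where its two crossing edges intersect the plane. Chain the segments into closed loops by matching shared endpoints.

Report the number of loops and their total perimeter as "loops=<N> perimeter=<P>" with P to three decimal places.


loops=1 perimeter=7.500

Straddling triangles (8 of 12):
  (v1,v3,v0) [++-] → (-1, -0.348265, -0.7025)–(-1, -0.875, -0.7025)  len=0.5267
  (v4,v1,v0) [-+-] → (0.398017, -0.875, -0.7025)–(-1, -0.875, -0.7025)  len=1.3980
  (v0,v3,v2) [-+-] → (-1, -0.348265, -0.7025)–(-1, 0.875, -0.7025)  len=1.2233
  (v5,v1,v4) [++-] → (0.398017, -0.875, -0.7025)–(1, -0.875, -0.7025)  len=0.6020
  (v3,v7,v2) [++-] → (-0.398017, 0.875, -0.7025)–(-1, 0.875, -0.7025)  len=0.6020
  (v2,v7,v6) [-+-] → (-0.398017, 0.875, -0.7025)–(1, 0.875, -0.7025)  len=1.3980
  (v6,v5,v4) [-+-] → (1, 0.348265, -0.7025)–(1, -0.875, -0.7025)  len=1.2233
  (v7,v5,v6) [++-] → (1, 0.348265, -0.7025)–(1, 0.875, -0.7025)  len=0.5267

Chained into 1 loop(s):
  loop 1: 8 segments, perimeter = 7.5000
Total perimeter = 7.500


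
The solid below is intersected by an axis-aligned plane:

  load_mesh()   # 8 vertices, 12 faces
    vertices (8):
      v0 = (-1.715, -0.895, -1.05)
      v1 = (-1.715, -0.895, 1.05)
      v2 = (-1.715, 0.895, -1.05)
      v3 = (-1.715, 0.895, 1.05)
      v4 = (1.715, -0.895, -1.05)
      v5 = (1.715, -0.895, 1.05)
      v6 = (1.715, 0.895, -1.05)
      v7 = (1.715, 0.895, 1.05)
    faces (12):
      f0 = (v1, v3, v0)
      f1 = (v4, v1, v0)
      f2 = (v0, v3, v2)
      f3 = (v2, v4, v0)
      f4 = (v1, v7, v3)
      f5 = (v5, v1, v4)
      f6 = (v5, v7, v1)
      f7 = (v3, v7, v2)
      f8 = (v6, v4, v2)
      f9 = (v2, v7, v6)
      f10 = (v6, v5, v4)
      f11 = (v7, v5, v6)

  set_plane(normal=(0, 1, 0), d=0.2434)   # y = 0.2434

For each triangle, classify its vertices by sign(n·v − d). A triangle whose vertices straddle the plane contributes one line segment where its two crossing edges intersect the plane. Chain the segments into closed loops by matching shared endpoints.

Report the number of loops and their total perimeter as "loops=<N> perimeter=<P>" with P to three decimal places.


loops=1 perimeter=11.060

Straddling triangles (8 of 12):
  (v1,v3,v0) [-+-] → (-1.715, 0.2434, 1.05)–(-1.715, 0.2434, 0.285553)  len=0.7644
  (v0,v3,v2) [-++] → (-1.715, 0.2434, 0.285553)–(-1.715, 0.2434, -1.05)  len=1.3356
  (v2,v4,v0) [+--] → (-0.466403, 0.2434, -1.05)–(-1.715, 0.2434, -1.05)  len=1.2486
  (v1,v7,v3) [-++] → (0.466403, 0.2434, 1.05)–(-1.715, 0.2434, 1.05)  len=2.1814
  (v5,v7,v1) [-+-] → (1.715, 0.2434, 1.05)–(0.466403, 0.2434, 1.05)  len=1.2486
  (v6,v4,v2) [+-+] → (1.715, 0.2434, -1.05)–(-0.466403, 0.2434, -1.05)  len=2.1814
  (v6,v5,v4) [+--] → (1.715, 0.2434, -0.285553)–(1.715, 0.2434, -1.05)  len=0.7644
  (v7,v5,v6) [+-+] → (1.715, 0.2434, 1.05)–(1.715, 0.2434, -0.285553)  len=1.3356

Chained into 1 loop(s):
  loop 1: 8 segments, perimeter = 11.0600
Total perimeter = 11.060


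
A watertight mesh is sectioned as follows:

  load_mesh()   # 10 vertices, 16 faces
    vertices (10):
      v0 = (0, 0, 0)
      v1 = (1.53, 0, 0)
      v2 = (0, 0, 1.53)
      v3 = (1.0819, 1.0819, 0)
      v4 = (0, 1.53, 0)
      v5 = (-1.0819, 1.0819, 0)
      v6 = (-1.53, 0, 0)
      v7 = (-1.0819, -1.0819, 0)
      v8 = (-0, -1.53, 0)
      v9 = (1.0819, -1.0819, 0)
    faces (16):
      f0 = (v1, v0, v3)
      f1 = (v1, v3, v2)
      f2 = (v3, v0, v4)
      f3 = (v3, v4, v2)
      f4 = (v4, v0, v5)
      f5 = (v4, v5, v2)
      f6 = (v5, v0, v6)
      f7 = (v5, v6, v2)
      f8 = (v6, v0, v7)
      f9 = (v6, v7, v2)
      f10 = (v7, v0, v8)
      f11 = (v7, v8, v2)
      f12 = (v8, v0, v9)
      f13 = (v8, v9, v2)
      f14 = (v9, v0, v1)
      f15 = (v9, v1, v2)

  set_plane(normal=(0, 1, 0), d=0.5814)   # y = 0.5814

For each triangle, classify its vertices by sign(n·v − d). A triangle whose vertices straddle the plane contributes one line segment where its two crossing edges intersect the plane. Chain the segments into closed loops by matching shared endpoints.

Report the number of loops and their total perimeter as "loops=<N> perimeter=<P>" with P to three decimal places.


loops=1 perimeter=5.839

Straddling triangles (8 of 16):
  (v1,v0,v3) [--+] → (0.5814, 0.5814, 0)–(1.2892, 0.5814, 0)  len=0.7078
  (v1,v3,v2) [-+-] → (1.2892, 0.5814, 0)–(0.5814, 0.5814, 0.707796)  len=1.0010
  (v3,v0,v4) [+-+] → (0.5814, 0.5814, 0)–(0, 0.5814, 0)  len=0.5814
  (v3,v4,v2) [++-] → (0, 0.5814, 0.9486)–(0.5814, 0.5814, 0.707796)  len=0.6293
  (v4,v0,v5) [+-+] → (0, 0.5814, 0)–(-0.5814, 0.5814, 0)  len=0.5814
  (v4,v5,v2) [++-] → (-0.5814, 0.5814, 0.707796)–(0, 0.5814, 0.9486)  len=0.6293
  (v5,v0,v6) [+--] → (-0.5814, 0.5814, 0)–(-1.2892, 0.5814, 0)  len=0.7078
  (v5,v6,v2) [+--] → (-1.2892, 0.5814, 0)–(-0.5814, 0.5814, 0.707796)  len=1.0010

Chained into 1 loop(s):
  loop 1: 8 segments, perimeter = 5.8389
Total perimeter = 5.839


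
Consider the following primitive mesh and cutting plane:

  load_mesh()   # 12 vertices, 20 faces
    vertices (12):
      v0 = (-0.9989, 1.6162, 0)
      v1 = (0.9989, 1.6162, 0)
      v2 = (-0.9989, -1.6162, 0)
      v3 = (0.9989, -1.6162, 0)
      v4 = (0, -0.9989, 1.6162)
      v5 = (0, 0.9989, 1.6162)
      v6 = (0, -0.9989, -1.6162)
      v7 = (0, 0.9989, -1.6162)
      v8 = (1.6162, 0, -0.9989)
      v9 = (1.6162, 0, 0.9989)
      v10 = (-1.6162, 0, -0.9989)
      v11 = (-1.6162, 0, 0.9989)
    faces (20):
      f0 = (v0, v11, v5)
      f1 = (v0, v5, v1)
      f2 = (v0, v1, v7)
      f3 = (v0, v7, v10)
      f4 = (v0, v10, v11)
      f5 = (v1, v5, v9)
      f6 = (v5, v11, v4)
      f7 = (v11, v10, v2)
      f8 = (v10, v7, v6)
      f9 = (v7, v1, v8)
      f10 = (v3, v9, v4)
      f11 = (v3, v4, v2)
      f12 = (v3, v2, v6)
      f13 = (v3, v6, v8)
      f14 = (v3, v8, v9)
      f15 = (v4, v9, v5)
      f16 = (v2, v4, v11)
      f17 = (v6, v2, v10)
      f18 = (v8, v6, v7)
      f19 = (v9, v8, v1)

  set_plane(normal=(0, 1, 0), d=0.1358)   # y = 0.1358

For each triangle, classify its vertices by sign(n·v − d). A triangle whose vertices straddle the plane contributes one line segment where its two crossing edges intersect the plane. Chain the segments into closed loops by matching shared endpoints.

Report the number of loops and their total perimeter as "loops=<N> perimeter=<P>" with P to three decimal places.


loops=1 perimeter=10.589

Straddling triangles (10 of 20):
  (v0,v11,v5) [+-+] → (-1.56433, 0.1358, 0.914968)–(-1.39648, 0.1358, 1.08282)  len=0.2374
  (v0,v7,v10) [++-] → (-1.39648, 0.1358, -1.08282)–(-1.56433, 0.1358, -0.914968)  len=0.2374
  (v0,v10,v11) [+--] → (-1.56433, 0.1358, -0.914968)–(-1.56433, 0.1358, 0.914968)  len=1.8299
  (v1,v5,v9) [++-] → (1.39648, 0.1358, 1.08282)–(1.56433, 0.1358, 0.914968)  len=0.2374
  (v5,v11,v4) [+--] → (-1.39648, 0.1358, 1.08282)–(0, 0.1358, 1.6162)  len=1.4949
  (v10,v7,v6) [-+-] → (-1.39648, 0.1358, -1.08282)–(0, 0.1358, -1.6162)  len=1.4949
  (v7,v1,v8) [++-] → (1.56433, 0.1358, -0.914968)–(1.39648, 0.1358, -1.08282)  len=0.2374
  (v4,v9,v5) [--+] → (1.39648, 0.1358, 1.08282)–(0, 0.1358, 1.6162)  len=1.4949
  (v8,v6,v7) [--+] → (0, 0.1358, -1.6162)–(1.39648, 0.1358, -1.08282)  len=1.4949
  (v9,v8,v1) [--+] → (1.56433, 0.1358, -0.914968)–(1.56433, 0.1358, 0.914968)  len=1.8299

Chained into 1 loop(s):
  loop 1: 10 segments, perimeter = 10.5889
Total perimeter = 10.589
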